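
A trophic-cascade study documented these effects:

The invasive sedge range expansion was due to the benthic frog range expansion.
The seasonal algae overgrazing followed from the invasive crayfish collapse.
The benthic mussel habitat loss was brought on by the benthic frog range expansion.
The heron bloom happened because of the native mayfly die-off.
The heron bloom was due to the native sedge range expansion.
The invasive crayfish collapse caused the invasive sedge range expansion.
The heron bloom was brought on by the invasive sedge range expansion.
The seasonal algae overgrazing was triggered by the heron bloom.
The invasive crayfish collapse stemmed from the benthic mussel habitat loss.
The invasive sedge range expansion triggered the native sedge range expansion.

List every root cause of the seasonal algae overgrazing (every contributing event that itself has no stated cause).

the benthic frog range expansion, the native mayfly die-off

Tracing upstream from the seasonal algae overgrazing: the seasonal algae overgrazing ← the invasive crayfish collapse ← the benthic mussel habitat loss ← the benthic frog range expansion.
A separate upstream branch: the seasonal algae overgrazing ← the heron bloom ← the native mayfly die-off.
Each of those chain origins has no stated cause.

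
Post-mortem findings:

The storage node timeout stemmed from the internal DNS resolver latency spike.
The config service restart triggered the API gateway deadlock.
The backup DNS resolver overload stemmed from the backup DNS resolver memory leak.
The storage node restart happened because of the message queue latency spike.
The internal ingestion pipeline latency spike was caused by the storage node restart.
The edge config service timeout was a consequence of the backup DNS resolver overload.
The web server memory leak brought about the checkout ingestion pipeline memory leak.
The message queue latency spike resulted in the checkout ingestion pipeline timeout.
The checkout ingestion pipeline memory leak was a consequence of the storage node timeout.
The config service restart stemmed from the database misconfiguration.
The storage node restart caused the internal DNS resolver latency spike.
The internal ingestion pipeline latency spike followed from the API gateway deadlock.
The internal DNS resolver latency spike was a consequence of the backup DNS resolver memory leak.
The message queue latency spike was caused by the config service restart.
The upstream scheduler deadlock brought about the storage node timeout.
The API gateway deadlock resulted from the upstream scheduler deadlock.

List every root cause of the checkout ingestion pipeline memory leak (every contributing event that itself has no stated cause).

the backup DNS resolver memory leak, the database misconfiguration, the upstream scheduler deadlock, the web server memory leak

Tracing upstream from the checkout ingestion pipeline memory leak: the checkout ingestion pipeline memory leak ← the storage node timeout ← the internal DNS resolver latency spike ← the storage node restart ← the message queue latency spike ← the config service restart ← the database misconfiguration.
A separate upstream branch: the checkout ingestion pipeline memory leak ← the storage node timeout ← the upstream scheduler deadlock.
A separate upstream branch: the checkout ingestion pipeline memory leak ← the storage node timeout ← the internal DNS resolver latency spike ← the backup DNS resolver memory leak.
A separate upstream branch: the checkout ingestion pipeline memory leak ← the web server memory leak.
Each of those chain origins has no stated cause.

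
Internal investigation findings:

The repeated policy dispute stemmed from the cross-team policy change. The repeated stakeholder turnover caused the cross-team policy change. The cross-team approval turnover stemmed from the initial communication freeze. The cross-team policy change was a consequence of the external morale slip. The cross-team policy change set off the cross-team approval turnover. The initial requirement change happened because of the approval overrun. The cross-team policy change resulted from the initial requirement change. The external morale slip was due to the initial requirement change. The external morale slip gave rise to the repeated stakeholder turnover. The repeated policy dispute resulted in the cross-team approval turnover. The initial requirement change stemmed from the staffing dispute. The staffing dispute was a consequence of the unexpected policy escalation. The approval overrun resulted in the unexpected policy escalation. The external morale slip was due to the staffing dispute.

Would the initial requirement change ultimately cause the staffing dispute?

No

The initial requirement change leads to the external morale slip, the repeated stakeholder turnover, the cross-team policy change, the repeated policy dispute, the cross-team approval turnover; the staffing dispute is not among them.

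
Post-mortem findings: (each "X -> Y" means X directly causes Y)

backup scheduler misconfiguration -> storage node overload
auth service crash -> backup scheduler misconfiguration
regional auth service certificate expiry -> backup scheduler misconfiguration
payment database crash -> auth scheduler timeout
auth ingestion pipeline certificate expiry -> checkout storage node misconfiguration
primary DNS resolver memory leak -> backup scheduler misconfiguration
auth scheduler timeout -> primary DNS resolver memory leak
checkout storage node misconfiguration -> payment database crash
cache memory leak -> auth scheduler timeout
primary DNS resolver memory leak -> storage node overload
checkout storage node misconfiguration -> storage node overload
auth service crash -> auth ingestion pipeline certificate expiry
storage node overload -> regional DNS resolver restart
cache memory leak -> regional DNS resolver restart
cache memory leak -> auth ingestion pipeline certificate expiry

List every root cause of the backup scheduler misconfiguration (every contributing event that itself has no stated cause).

Tracing upstream from the backup scheduler misconfiguration: the backup scheduler misconfiguration ← the auth service crash.
A separate upstream branch: the backup scheduler misconfiguration ← the primary DNS resolver memory leak ← the auth scheduler timeout ← the cache memory leak.
A separate upstream branch: the backup scheduler misconfiguration ← the regional auth service certificate expiry.
Each of those chain origins has no stated cause.

the auth service crash, the cache memory leak, the regional auth service certificate expiry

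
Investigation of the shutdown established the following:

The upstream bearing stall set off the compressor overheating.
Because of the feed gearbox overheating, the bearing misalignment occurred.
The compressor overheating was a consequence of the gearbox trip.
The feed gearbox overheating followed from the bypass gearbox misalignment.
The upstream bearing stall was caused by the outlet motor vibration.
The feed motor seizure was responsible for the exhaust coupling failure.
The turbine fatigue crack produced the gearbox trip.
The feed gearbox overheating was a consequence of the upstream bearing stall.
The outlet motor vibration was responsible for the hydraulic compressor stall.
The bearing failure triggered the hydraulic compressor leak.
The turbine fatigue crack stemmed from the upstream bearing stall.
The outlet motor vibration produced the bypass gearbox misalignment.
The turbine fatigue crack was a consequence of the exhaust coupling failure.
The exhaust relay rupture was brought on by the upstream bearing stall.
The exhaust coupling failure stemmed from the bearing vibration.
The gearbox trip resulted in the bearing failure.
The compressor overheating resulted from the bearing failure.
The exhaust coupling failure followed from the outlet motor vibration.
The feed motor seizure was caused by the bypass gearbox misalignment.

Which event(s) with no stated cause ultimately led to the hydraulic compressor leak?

the bearing vibration, the outlet motor vibration

Tracing upstream from the hydraulic compressor leak: the hydraulic compressor leak ← the bearing failure ← the gearbox trip ← the turbine fatigue crack ← the exhaust coupling failure ← the outlet motor vibration.
A separate upstream branch: the hydraulic compressor leak ← the bearing failure ← the gearbox trip ← the turbine fatigue crack ← the exhaust coupling failure ← the bearing vibration.
Each of those chain origins has no stated cause.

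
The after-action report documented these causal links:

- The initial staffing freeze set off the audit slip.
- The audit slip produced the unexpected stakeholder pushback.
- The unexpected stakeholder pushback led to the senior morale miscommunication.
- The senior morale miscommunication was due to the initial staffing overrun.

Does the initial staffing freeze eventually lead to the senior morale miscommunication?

Yes

There is a causal chain: the initial staffing freeze → the audit slip → the unexpected stakeholder pushback → the senior morale miscommunication.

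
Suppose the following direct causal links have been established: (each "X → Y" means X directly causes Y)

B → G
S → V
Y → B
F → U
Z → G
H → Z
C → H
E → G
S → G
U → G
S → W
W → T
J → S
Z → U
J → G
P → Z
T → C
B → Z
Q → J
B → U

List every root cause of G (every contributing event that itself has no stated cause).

E, F, P, Q, Y

Tracing upstream from G: G ← J ← Q.
A separate upstream branch: G ← B ← Y.
A separate upstream branch: G ← Z ← P.
A separate upstream branch: G ← E.
A separate upstream branch: G ← U ← F.
Each of those chain origins has no stated cause.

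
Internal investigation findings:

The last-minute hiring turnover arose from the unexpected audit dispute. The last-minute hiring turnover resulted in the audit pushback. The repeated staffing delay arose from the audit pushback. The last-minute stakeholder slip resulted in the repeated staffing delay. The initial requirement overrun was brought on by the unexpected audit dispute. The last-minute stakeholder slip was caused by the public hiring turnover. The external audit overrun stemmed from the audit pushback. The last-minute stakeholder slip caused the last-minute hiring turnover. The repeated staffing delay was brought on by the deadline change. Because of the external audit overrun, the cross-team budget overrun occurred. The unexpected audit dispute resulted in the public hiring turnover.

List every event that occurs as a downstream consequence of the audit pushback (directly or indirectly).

the cross-team budget overrun, the external audit overrun, the repeated staffing delay

Direct effects: the external audit overrun, the repeated staffing delay.
2 steps out: the cross-team budget overrun.
Not reachable from it: the unexpected audit dispute, the initial requirement overrun, the public hiring turnover, the last-minute stakeholder slip, the last-minute hiring turnover, the deadline change.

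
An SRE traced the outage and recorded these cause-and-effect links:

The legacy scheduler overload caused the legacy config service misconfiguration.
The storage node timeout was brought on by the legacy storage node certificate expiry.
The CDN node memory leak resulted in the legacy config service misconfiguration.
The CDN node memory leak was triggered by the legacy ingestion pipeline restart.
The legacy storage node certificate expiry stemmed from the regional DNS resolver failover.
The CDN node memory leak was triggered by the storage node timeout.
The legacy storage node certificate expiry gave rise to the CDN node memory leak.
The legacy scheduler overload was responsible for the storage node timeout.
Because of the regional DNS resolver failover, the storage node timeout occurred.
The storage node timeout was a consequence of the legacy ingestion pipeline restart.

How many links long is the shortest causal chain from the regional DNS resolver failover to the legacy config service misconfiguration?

3

Shortest chain: the regional DNS resolver failover → the legacy storage node certificate expiry → the CDN node memory leak → the legacy config service misconfiguration.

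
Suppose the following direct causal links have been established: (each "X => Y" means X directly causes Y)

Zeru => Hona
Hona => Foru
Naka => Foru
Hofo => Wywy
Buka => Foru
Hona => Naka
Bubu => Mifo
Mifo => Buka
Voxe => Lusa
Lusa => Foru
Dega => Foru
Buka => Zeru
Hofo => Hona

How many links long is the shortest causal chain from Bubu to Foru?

3

Shortest chain: Bubu → Mifo → Buka → Foru.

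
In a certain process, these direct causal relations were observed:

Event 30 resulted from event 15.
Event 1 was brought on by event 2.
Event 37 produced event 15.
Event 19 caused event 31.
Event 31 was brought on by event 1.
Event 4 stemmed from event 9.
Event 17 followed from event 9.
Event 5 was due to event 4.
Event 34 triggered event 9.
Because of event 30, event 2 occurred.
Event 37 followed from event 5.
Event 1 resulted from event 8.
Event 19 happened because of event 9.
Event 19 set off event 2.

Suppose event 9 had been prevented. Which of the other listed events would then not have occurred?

event 15, event 17, event 19, event 2, event 30, event 37, event 4, event 5

Downstream of event 9: event 4, event 17, event 19, event 5, event 37, event 15, event 30, event 2, event 1, event 31.
Of those, still caused via another path: event 1, event 31.
The remainder have no surviving cause.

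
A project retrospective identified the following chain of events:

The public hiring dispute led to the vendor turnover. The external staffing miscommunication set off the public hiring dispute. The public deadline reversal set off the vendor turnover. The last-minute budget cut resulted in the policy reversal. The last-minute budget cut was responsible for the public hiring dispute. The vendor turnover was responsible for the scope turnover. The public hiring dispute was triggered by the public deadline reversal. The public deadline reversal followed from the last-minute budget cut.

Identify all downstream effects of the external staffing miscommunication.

Direct effects: the public hiring dispute.
2 steps out: the vendor turnover.
3 steps out: the scope turnover.
Not reachable from it: the last-minute budget cut, the public deadline reversal, the policy reversal.

the public hiring dispute, the scope turnover, the vendor turnover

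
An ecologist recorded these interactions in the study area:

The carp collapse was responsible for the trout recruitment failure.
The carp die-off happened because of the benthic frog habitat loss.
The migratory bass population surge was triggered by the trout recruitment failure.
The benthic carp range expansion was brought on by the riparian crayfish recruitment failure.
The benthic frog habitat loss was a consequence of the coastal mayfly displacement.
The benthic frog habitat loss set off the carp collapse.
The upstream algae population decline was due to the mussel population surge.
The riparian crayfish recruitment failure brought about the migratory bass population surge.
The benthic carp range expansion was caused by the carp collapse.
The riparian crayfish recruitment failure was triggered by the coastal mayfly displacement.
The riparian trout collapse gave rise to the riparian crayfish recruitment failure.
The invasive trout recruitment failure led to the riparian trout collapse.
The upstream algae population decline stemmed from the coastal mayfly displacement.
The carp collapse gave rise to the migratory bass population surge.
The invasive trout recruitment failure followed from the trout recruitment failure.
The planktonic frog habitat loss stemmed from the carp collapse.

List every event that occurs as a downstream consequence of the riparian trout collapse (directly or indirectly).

the benthic carp range expansion, the migratory bass population surge, the riparian crayfish recruitment failure

Direct effects: the riparian crayfish recruitment failure.
2 steps out: the migratory bass population surge, the benthic carp range expansion.
Not reachable from it: the coastal mayfly displacement, the benthic frog habitat loss, the carp collapse, the upstream algae population decline, the trout recruitment failure, the invasive trout recruitment failure, the planktonic frog habitat loss, the carp die-off, the mussel population surge.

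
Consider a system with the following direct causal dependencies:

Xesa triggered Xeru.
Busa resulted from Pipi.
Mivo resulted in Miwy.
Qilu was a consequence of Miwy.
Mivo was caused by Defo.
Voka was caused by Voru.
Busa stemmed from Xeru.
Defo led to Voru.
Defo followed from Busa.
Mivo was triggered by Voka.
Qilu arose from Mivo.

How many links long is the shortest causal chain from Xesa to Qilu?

Shortest chain: Xesa → Xeru → Busa → Defo → Mivo → Qilu.

5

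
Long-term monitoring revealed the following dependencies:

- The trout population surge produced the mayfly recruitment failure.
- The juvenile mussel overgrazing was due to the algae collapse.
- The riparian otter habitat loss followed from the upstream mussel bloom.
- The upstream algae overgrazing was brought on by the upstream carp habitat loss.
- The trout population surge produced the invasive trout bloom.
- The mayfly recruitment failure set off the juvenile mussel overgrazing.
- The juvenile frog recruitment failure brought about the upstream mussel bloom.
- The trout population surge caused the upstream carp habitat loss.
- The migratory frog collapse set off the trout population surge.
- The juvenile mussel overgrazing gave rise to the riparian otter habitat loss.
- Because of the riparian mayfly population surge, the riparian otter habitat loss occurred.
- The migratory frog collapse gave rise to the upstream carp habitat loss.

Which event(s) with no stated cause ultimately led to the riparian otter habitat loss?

Tracing upstream from the riparian otter habitat loss: the riparian otter habitat loss ← the juvenile mussel overgrazing ← the mayfly recruitment failure ← the trout population surge ← the migratory frog collapse.
A separate upstream branch: the riparian otter habitat loss ← the juvenile mussel overgrazing ← the algae collapse.
A separate upstream branch: the riparian otter habitat loss ← the riparian mayfly population surge.
A separate upstream branch: the riparian otter habitat loss ← the upstream mussel bloom ← the juvenile frog recruitment failure.
Each of those chain origins has no stated cause.

the algae collapse, the juvenile frog recruitment failure, the migratory frog collapse, the riparian mayfly population surge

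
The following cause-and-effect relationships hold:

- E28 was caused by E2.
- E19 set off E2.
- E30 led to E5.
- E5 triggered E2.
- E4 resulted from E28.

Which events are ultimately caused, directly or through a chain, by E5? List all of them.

Direct effects: E2.
2 steps out: E28.
3 steps out: E4.
Not reachable from it: E30, E19.

E2, E28, E4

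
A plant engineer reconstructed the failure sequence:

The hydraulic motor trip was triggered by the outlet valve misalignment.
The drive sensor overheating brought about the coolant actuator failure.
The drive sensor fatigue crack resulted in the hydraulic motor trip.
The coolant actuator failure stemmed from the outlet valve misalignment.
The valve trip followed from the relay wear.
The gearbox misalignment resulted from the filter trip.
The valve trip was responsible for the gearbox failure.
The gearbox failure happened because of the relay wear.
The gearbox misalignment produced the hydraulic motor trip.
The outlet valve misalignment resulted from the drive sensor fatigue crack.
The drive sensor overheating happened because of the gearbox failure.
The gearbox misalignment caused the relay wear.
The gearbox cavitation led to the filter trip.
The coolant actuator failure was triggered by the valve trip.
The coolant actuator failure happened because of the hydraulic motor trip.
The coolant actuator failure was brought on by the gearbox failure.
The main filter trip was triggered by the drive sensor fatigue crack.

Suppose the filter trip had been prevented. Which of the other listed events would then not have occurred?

Downstream of the filter trip: the gearbox misalignment, the relay wear, the hydraulic motor trip, the valve trip, the gearbox failure, the drive sensor overheating, the coolant actuator failure.
Of those, still caused via another path: the hydraulic motor trip, the coolant actuator failure.
The remainder have no surviving cause.

the drive sensor overheating, the gearbox failure, the gearbox misalignment, the relay wear, the valve trip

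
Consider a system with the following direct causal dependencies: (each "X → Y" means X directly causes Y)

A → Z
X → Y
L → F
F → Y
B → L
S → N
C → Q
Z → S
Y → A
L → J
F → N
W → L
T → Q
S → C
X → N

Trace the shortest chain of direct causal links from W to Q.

W → L → F → Y → A → Z → S → C → Q

W → L
L → F
F → Y
Y → A
A → Z
Z → S
S → C
C → Q
Length: 8 steps.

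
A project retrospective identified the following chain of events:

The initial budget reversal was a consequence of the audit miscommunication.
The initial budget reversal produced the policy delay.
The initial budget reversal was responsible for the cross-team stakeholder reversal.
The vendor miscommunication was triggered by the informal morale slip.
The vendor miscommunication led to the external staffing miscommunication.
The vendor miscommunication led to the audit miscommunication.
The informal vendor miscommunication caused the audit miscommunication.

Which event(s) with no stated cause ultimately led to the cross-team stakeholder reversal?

the informal morale slip, the informal vendor miscommunication

Tracing upstream from the cross-team stakeholder reversal: the cross-team stakeholder reversal ← the initial budget reversal ← the audit miscommunication ← the vendor miscommunication ← the informal morale slip.
A separate upstream branch: the cross-team stakeholder reversal ← the initial budget reversal ← the audit miscommunication ← the informal vendor miscommunication.
Each of those chain origins has no stated cause.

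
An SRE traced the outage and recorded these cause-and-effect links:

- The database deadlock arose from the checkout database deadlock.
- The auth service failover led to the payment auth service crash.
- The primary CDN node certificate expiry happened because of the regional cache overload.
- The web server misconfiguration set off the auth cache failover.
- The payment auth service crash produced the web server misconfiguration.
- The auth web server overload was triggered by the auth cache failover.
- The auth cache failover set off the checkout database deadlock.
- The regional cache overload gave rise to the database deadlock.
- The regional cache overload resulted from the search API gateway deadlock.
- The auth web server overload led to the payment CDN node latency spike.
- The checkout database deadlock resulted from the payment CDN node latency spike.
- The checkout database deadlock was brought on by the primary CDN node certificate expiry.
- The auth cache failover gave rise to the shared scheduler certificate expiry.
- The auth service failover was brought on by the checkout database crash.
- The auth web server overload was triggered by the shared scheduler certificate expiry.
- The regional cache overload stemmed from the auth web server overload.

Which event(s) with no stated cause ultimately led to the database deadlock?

Tracing upstream from the database deadlock: the database deadlock ← the checkout database deadlock ← the auth cache failover ← the web server misconfiguration ← the payment auth service crash ← the auth service failover ← the checkout database crash.
A separate upstream branch: the database deadlock ← the regional cache overload ← the search API gateway deadlock.
Each of those chain origins has no stated cause.

the checkout database crash, the search API gateway deadlock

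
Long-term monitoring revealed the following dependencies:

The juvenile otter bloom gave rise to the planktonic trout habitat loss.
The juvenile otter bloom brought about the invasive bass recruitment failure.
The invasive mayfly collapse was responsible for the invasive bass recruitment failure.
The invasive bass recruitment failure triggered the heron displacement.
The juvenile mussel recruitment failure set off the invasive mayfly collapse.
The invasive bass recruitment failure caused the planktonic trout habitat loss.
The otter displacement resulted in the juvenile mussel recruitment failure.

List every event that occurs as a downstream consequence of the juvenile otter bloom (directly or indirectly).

the heron displacement, the invasive bass recruitment failure, the planktonic trout habitat loss

Direct effects: the invasive bass recruitment failure, the planktonic trout habitat loss.
2 steps out: the heron displacement.
Not reachable from it: the otter displacement, the juvenile mussel recruitment failure, the invasive mayfly collapse.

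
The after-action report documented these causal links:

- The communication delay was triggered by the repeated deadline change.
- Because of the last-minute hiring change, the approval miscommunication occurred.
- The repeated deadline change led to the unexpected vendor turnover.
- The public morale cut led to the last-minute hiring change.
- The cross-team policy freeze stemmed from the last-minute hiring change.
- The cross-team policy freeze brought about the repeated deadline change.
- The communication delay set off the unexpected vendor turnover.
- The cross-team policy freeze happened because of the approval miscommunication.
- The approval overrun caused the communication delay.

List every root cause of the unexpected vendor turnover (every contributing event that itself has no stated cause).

the approval overrun, the public morale cut

Tracing upstream from the unexpected vendor turnover: the unexpected vendor turnover ← the repeated deadline change ← the cross-team policy freeze ← the last-minute hiring change ← the public morale cut.
A separate upstream branch: the unexpected vendor turnover ← the communication delay ← the approval overrun.
Each of those chain origins has no stated cause.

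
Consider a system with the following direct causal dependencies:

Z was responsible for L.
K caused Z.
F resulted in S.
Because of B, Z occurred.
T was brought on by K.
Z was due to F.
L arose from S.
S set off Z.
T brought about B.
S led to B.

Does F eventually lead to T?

F leads to S, B, Z, L; T is not among them.

No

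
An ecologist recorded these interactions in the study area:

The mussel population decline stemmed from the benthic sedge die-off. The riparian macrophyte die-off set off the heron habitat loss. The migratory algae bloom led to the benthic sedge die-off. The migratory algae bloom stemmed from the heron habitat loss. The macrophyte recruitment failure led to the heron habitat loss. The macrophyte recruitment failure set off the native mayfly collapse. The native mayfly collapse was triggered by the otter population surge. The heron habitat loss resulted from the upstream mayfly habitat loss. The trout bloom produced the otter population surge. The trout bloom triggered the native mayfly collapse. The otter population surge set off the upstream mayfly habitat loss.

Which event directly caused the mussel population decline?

Upstream contributors include the riparian macrophyte die-off, the trout bloom, the otter population surge, the macrophyte recruitment failure, the upstream mayfly habitat loss, the heron habitat loss, the migratory algae bloom, but only the benthic sedge die-off feeds directly into the mussel population decline.

the benthic sedge die-off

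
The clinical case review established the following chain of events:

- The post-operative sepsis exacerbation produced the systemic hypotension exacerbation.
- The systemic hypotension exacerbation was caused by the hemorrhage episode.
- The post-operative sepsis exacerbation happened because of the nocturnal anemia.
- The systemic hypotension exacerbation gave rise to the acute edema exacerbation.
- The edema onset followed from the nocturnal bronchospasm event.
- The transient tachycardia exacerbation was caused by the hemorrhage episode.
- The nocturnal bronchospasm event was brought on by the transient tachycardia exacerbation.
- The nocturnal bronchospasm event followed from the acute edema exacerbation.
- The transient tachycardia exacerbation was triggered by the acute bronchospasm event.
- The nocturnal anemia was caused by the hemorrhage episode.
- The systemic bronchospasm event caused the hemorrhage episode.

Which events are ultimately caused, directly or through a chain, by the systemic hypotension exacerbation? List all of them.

the acute edema exacerbation, the edema onset, the nocturnal bronchospasm event

Direct effects: the acute edema exacerbation.
2 steps out: the nocturnal bronchospasm event.
3 steps out: the edema onset.
Not reachable from it: the acute bronchospasm event, the systemic bronchospasm event, the hemorrhage episode, the nocturnal anemia, the post-operative sepsis exacerbation, the transient tachycardia exacerbation.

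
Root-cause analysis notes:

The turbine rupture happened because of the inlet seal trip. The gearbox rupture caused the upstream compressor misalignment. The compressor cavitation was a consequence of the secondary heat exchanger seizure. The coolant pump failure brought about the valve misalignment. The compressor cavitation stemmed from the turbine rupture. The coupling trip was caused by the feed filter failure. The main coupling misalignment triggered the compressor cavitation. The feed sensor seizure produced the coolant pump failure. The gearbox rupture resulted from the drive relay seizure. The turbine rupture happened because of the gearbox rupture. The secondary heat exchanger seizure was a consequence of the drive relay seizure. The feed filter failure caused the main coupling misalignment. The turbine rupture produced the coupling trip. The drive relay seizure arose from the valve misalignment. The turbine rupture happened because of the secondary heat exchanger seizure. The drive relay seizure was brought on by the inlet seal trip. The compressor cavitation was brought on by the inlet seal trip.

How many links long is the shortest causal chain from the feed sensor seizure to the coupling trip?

Shortest chain: the feed sensor seizure → the coolant pump failure → the valve misalignment → the drive relay seizure → the gearbox rupture → the turbine rupture → the coupling trip.

6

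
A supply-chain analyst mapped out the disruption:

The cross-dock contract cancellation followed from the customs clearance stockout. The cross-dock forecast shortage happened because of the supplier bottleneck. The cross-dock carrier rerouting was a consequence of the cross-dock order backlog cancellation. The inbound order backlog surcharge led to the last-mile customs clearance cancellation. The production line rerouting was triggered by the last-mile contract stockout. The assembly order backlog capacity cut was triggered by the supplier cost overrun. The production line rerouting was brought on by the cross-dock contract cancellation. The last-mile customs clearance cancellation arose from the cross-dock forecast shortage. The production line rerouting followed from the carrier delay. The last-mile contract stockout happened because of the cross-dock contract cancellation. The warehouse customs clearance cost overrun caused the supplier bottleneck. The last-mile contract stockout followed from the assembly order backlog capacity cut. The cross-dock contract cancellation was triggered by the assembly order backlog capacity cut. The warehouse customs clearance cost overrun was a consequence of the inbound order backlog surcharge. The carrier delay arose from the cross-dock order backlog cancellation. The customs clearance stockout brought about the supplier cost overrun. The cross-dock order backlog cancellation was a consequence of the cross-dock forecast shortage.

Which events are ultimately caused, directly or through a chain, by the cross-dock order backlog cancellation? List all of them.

the carrier delay, the cross-dock carrier rerouting, the production line rerouting

Direct effects: the cross-dock carrier rerouting, the carrier delay.
2 steps out: the production line rerouting.
Not reachable from it: the inbound order backlog surcharge, the warehouse customs clearance cost overrun, the supplier bottleneck, the cross-dock forecast shortage, the last-mile customs clearance cancellation, the customs clearance stockout, the supplier cost overrun, the assembly order backlog capacity cut, the cross-dock contract cancellation, the last-mile contract stockout.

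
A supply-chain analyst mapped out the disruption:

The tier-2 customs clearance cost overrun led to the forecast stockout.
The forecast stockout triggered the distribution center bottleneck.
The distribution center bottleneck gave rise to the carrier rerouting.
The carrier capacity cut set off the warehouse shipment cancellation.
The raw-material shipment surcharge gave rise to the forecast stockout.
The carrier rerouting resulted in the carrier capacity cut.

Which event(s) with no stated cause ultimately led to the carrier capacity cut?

Tracing upstream from the carrier capacity cut: the carrier capacity cut ← the carrier rerouting ← the distribution center bottleneck ← the forecast stockout ← the tier-2 customs clearance cost overrun.
A separate upstream branch: the carrier capacity cut ← the carrier rerouting ← the distribution center bottleneck ← the forecast stockout ← the raw-material shipment surcharge.
Each of those chain origins has no stated cause.

the raw-material shipment surcharge, the tier-2 customs clearance cost overrun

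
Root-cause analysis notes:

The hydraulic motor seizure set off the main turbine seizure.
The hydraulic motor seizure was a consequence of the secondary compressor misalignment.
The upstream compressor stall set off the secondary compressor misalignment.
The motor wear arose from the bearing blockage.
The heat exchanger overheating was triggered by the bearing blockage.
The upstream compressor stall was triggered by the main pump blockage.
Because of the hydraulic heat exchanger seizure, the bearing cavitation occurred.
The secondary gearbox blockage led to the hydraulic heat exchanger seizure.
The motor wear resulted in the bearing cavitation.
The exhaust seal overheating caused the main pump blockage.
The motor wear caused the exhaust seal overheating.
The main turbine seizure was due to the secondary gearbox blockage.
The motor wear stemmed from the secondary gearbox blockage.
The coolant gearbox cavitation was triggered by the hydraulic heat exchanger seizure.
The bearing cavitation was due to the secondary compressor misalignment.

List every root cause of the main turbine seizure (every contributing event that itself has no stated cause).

Tracing upstream from the main turbine seizure: the main turbine seizure ← the secondary gearbox blockage.
A separate upstream branch: the main turbine seizure ← the hydraulic motor seizure ← the secondary compressor misalignment ← the upstream compressor stall ← the main pump blockage ← the exhaust seal overheating ← the motor wear ← the bearing blockage.
Each of those chain origins has no stated cause.

the bearing blockage, the secondary gearbox blockage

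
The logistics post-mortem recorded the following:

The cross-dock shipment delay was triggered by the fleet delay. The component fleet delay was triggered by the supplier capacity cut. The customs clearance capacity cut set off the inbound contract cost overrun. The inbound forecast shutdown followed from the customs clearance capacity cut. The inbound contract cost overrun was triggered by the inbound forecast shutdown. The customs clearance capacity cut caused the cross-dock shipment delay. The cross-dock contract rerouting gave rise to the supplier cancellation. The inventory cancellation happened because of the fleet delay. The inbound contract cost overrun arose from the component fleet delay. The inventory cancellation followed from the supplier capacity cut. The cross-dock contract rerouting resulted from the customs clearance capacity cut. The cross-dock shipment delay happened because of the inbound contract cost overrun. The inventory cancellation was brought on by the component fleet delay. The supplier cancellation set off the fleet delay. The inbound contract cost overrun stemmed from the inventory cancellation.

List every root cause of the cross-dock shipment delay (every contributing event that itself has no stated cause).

Tracing upstream from the cross-dock shipment delay: the cross-dock shipment delay ← the customs clearance capacity cut.
A separate upstream branch: the cross-dock shipment delay ← the inbound contract cost overrun ← the component fleet delay ← the supplier capacity cut.
Each of those chain origins has no stated cause.

the customs clearance capacity cut, the supplier capacity cut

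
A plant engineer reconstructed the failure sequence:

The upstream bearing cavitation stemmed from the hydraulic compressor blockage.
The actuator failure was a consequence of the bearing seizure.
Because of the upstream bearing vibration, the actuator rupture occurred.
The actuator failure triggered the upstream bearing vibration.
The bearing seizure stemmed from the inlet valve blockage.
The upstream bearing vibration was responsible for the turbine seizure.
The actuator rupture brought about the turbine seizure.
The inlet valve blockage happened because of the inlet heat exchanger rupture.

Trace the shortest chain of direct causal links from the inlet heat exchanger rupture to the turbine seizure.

the inlet heat exchanger rupture → the inlet valve blockage → the bearing seizure → the actuator failure → the upstream bearing vibration → the turbine seizure

the inlet heat exchanger rupture → the inlet valve blockage
the inlet valve blockage → the bearing seizure
the bearing seizure → the actuator failure
the actuator failure → the upstream bearing vibration
the upstream bearing vibration → the turbine seizure
Length: 5 steps.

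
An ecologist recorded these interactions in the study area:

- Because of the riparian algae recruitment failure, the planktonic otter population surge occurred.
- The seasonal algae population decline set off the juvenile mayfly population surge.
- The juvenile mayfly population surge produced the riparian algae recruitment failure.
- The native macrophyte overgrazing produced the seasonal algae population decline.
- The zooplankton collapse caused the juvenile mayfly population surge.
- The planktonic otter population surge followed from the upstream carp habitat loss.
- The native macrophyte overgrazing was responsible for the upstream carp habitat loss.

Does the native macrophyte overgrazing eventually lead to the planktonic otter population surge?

There is a causal chain: the native macrophyte overgrazing → the upstream carp habitat loss → the planktonic otter population surge.

Yes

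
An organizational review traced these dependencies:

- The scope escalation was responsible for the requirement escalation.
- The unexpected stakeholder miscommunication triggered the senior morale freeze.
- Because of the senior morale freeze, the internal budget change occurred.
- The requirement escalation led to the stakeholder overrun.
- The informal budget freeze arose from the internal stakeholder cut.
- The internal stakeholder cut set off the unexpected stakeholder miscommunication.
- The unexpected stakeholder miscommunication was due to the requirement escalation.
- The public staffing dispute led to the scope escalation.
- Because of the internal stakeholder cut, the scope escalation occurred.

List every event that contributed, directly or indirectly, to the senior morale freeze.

the internal stakeholder cut, the public staffing dispute, the requirement escalation, the scope escalation, the unexpected stakeholder miscommunication

Immediate cause of the senior morale freeze: the unexpected stakeholder miscommunication.
Further upstream: the internal stakeholder cut, the scope escalation, the requirement escalation, the public staffing dispute.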